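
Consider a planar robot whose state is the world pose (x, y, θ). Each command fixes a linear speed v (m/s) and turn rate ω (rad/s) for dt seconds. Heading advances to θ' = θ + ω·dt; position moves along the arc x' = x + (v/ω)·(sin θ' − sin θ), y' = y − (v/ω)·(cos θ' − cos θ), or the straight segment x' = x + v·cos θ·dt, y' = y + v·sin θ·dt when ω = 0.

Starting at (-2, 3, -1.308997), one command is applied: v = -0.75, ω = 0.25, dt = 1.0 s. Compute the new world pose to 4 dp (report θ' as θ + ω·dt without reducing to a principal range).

(-2.2822, 3.6928, -1.0590)

θ' = -1.3090 + 0.25·1.0 = -1.0590
R = v/ω = -0.75/0.25 = -3.0000
x' = -2 + -3.0000·(sin -1.0590 − sin -1.3090) = -2.2822
y' = 3 − -3.0000·(cos -1.0590 − cos -1.3090) = 3.6928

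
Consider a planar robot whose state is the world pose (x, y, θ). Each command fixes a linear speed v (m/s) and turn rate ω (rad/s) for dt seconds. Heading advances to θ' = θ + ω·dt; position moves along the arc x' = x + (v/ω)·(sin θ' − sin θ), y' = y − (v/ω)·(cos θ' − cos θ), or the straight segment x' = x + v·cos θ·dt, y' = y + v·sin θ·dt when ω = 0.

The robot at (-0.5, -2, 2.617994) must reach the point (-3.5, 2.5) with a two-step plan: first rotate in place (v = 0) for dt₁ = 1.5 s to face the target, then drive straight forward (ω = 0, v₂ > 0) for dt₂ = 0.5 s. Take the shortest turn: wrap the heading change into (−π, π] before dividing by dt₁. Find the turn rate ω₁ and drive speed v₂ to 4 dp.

heading to target = atan2(2.5−-2, -3.5−-0.5) = 2.1588
Δθ = wrap(2.1588 − 2.6180) = -0.4592; ω₁ = Δθ/dt₁ = -0.3061
distance = √((-3.5−-0.5)² + (2.5−-2)²) = 5.4083; v₂ = distance/dt₂ = 10.8167

ω₁ = -0.3061, v₂ = 10.8167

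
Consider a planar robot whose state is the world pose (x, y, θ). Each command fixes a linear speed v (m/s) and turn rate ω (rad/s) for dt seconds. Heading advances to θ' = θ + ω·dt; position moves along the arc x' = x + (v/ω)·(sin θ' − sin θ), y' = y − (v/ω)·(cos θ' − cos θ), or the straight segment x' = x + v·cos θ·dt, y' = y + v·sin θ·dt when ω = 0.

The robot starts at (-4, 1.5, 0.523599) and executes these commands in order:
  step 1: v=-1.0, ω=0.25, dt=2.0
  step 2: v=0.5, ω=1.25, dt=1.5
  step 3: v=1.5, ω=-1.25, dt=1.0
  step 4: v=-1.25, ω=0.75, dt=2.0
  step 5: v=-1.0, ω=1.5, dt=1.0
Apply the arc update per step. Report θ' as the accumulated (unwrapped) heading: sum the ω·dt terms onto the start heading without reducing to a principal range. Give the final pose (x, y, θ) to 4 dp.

step 1: θ'=1.0236 (R=-4.0000) → pose (-5.4159, 0.1171, 1.0236)
step 2: θ'=2.8986 (R=0.4000) → pose (-5.6613, 0.7134, 2.8986)
step 3: θ'=1.6486 (R=-1.2000) → pose (-6.5689, 1.7849, 1.6486)
step 4: θ'=3.1486 (R=-1.6667) → pose (-4.8956, 0.2478, 3.1486)
step 5: θ'=4.6486 (R=-0.6667) → pose (-4.2350, 0.8720, 4.6486)

(-4.2350, 0.8720, 4.6486)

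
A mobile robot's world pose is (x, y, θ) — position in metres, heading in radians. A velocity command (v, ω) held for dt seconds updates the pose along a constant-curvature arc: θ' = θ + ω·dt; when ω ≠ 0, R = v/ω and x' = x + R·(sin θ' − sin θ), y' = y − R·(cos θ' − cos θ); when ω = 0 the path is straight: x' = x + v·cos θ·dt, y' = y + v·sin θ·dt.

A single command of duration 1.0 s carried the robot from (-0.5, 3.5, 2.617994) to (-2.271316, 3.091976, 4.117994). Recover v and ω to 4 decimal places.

Δθ = 4.117994 − 2.617994 = 1.500000
ω = Δθ/dt = 1.500000/1.0 = 1.5000
R = Δx/(sin θ' − sin θ) = 1.3333
v = R·ω = 1.3333·1.5000 = 2.0000

v = 2.0000, ω = 1.5000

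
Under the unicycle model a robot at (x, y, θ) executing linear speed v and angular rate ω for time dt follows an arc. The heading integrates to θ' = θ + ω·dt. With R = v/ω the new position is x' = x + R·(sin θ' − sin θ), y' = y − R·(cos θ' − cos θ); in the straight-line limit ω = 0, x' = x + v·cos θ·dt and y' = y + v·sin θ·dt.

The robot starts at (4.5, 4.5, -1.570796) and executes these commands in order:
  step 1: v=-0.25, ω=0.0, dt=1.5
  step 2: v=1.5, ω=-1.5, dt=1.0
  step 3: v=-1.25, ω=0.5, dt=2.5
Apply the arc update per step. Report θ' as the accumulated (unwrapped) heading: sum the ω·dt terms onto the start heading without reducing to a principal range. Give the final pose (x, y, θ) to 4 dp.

step 1: θ'=-1.5708 (straight) → pose (4.5000, 4.8750, -1.5708)
step 2: θ'=-3.0708 (R=-1.0000) → pose (3.5707, 3.8775, -3.0708)
step 3: θ'=-1.8208 (R=-2.5000) → pose (5.8162, 5.7527, -1.8208)

(5.8162, 5.7527, -1.8208)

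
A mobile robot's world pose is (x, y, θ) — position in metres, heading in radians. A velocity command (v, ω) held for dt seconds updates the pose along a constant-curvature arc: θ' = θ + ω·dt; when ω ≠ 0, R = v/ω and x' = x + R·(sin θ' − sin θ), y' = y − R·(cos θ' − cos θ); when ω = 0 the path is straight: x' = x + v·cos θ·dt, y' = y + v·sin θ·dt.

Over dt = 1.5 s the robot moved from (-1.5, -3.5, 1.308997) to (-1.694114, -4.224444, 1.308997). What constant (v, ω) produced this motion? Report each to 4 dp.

Δθ = 1.308997 − 1.308997 = 0.000000
ω = Δθ/dt = 0.000000/1.5 = 0.0000
ω = 0 → v = (Δx·cos θ + Δy·sin θ)/dt = -0.5000

v = -0.5000, ω = 0.0000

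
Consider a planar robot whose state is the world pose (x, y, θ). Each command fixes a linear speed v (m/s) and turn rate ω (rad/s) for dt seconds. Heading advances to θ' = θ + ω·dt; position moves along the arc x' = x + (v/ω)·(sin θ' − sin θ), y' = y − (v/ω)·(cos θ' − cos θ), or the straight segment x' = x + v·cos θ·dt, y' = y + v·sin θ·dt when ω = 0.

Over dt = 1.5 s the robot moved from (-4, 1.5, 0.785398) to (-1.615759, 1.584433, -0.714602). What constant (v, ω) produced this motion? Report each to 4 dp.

Δθ = -0.714602 − 0.785398 = -1.500000
ω = Δθ/dt = -1.500000/1.5 = -1.0000
R = Δx/(sin θ' − sin θ) = -1.7500
v = R·ω = -1.7500·-1.0000 = 1.7500

v = 1.7500, ω = -1.0000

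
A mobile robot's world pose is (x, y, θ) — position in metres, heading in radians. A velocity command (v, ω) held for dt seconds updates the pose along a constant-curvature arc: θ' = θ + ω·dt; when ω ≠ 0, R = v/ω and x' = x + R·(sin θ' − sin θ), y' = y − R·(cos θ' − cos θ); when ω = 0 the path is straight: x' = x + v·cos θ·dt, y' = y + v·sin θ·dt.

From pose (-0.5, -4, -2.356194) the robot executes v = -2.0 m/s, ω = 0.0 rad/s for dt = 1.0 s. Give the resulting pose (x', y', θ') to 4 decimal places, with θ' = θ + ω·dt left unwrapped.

θ' = -2.3562 + 0.0·1.0 = -2.3562
ω = 0 → straight: x' = -0.5 + -2.0·cos(-2.3562)·1.0 = 0.9142
y' = -4 + -2.0·sin(-2.3562)·1.0 = -2.5858

(0.9142, -2.5858, -2.3562)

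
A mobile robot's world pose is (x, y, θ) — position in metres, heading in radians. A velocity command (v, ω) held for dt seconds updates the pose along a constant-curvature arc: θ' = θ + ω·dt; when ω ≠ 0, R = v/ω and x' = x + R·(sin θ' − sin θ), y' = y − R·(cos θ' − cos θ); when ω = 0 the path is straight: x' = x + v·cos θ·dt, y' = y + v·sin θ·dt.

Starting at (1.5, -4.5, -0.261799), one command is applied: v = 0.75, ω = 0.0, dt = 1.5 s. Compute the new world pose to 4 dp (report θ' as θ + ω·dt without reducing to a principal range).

θ' = -0.2618 + 0.0·1.5 = -0.2618
ω = 0 → straight: x' = 1.5 + 0.75·cos(-0.2618)·1.5 = 2.5867
y' = -4.5 + 0.75·sin(-0.2618)·1.5 = -4.7912

(2.5867, -4.7912, -0.2618)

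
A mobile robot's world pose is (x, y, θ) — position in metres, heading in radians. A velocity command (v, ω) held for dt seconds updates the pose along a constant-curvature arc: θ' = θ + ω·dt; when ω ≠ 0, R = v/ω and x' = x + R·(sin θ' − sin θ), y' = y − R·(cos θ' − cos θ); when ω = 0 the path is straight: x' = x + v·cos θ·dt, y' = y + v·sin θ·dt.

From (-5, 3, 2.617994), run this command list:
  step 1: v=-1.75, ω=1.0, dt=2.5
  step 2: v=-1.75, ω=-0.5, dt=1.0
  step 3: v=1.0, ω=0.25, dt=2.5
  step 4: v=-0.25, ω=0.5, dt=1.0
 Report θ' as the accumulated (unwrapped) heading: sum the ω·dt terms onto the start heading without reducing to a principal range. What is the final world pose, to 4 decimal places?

(-2.4273, 4.6915, 5.7430)

step 1: θ'=5.1180 (R=-1.7500) → pose (-2.5170, 5.2061, 5.1180)
step 2: θ'=4.6180 (R=3.5000) → pose (-2.7854, 6.9170, 4.6180)
step 3: θ'=5.2430 (R=4.0000) → pose (-2.2532, 4.5157, 5.2430)
step 4: θ'=5.7430 (R=-0.5000) → pose (-2.4273, 4.6915, 5.7430)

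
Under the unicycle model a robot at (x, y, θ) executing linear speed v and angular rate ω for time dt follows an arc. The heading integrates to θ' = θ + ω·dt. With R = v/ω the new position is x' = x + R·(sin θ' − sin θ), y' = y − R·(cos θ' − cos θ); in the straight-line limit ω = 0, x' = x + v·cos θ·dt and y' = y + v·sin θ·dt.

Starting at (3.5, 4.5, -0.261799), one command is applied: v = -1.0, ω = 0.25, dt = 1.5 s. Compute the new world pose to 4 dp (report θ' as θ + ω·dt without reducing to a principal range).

θ' = -0.2618 + 0.25·1.5 = 0.1132
R = v/ω = -1.0/0.25 = -4.0000
x' = 3.5 + -4.0000·(sin 0.1132 − sin -0.2618) = 2.0129
y' = 4.5 − -4.0000·(cos 0.1132 − cos -0.2618) = 4.6107

(2.0129, 4.6107, 0.1132)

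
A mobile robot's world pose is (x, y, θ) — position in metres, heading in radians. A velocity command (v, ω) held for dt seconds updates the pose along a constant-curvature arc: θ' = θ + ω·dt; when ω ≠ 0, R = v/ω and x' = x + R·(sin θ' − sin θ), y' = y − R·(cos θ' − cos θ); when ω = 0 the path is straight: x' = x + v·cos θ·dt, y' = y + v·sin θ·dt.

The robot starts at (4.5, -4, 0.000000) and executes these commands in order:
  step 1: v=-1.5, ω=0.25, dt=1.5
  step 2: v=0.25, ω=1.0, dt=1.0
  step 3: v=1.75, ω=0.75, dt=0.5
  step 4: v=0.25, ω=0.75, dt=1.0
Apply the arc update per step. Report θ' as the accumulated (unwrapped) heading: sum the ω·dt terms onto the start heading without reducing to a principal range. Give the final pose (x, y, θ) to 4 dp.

step 1: θ'=0.3750 (R=-6.0000) → pose (2.3024, -4.4170, 0.3750)
step 2: θ'=1.3750 (R=0.2500) → pose (2.4560, -4.2330, 1.3750)
step 3: θ'=1.7500 (R=2.3333) → pose (2.4632, -3.3631, 1.7500)
step 4: θ'=2.5000 (R=0.3333) → pose (2.3347, -3.1555, 2.5000)

(2.3347, -3.1555, 2.5000)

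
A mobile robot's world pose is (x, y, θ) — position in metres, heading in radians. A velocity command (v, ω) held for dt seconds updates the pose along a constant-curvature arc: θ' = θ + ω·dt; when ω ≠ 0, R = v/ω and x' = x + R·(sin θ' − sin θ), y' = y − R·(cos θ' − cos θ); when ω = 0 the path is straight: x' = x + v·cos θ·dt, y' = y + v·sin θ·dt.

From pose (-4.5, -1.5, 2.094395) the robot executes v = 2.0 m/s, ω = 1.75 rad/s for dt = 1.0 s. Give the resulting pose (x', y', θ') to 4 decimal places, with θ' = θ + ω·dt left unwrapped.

θ' = 2.0944 + 1.75·1.0 = 3.8444
R = v/ω = 2.0/1.75 = 1.1429
x' = -4.5 + 1.1429·(sin 3.8444 − sin 2.0944) = -6.2284
y' = -1.5 − 1.1429·(cos 3.8444 − cos 2.0944) = -1.1994

(-6.2284, -1.1994, 3.8444)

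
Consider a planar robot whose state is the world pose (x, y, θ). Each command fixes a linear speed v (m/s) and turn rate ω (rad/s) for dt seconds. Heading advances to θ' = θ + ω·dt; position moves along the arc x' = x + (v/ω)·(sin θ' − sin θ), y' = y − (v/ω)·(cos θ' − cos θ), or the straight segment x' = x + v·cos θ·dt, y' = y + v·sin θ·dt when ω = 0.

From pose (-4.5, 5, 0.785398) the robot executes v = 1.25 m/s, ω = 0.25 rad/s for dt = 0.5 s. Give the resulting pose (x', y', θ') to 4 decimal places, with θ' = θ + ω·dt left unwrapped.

θ' = 0.7854 + 0.25·0.5 = 0.9104
R = v/ω = 1.25/0.25 = 5.0000
x' = -4.5 + 5.0000·(sin 0.9104 − sin 0.7854) = -4.0868
y' = 5 − 5.0000·(cos 0.9104 − cos 0.7854) = 5.4684

(-4.0868, 5.4684, 0.9104)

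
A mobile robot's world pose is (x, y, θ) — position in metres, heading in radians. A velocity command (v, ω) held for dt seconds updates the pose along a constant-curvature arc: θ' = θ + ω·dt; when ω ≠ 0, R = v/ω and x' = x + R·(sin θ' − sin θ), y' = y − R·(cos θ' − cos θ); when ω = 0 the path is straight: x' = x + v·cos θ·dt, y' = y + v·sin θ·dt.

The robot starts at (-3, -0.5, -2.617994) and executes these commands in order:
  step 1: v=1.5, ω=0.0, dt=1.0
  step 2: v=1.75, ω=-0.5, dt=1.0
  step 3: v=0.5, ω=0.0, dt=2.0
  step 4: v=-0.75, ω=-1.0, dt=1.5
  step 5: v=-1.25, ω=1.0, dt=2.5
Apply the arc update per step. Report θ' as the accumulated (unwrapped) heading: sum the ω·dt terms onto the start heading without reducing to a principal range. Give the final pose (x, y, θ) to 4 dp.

(-3.8899, -2.9532, -2.1180)

step 1: θ'=-2.6180 (straight) → pose (-4.2990, -1.2500, -2.6180)
step 2: θ'=-3.1180 (R=-3.5000) → pose (-5.9665, -1.7179, -3.1180)
step 3: θ'=-3.1180 (straight) → pose (-6.9662, -1.7415, -3.1180)
step 4: θ'=-4.6180 (R=0.7500) → pose (-6.2018, -2.4206, -4.6180)
step 5: θ'=-2.1180 (R=-1.2500) → pose (-3.8899, -2.9532, -2.1180)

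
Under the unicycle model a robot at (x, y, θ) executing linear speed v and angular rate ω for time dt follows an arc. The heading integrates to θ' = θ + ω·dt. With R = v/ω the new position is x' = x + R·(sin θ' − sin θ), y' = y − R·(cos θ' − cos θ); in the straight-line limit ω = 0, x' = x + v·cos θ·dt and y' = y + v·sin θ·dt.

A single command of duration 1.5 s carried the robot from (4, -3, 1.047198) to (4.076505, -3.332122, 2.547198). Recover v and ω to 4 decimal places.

Δθ = 2.547198 − 1.047198 = 1.500000
ω = Δθ/dt = 1.500000/1.5 = 1.0000
R = −Δy/(cos θ' − cos θ) = -0.2500
v = R·ω = -0.2500·1.0000 = -0.2500

v = -0.2500, ω = 1.0000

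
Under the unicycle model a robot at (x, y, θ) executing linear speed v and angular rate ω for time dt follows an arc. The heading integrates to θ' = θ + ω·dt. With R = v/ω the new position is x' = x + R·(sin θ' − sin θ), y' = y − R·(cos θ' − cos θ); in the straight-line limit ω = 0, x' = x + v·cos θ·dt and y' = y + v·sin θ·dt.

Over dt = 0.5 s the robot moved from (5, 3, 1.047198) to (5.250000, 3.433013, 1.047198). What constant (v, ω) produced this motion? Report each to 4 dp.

v = 1.0000, ω = 0.0000

Δθ = 1.047198 − 1.047198 = 0.000000
ω = Δθ/dt = 0.000000/0.5 = 0.0000
ω = 0 → v = (Δx·cos θ + Δy·sin θ)/dt = 1.0000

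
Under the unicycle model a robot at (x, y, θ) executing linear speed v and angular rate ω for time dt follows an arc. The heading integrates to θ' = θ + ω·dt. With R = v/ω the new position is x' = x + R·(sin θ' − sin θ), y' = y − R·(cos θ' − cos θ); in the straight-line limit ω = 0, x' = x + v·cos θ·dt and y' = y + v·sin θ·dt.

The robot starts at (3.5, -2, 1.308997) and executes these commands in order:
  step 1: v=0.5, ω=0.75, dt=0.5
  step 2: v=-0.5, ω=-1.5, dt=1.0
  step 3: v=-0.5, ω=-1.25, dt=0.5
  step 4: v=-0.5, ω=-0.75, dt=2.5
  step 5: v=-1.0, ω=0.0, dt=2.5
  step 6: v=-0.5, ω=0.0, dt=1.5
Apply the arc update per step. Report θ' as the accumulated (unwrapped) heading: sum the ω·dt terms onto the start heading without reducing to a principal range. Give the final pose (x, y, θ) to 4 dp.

(5.0028, 1.3576, -2.3160)

step 1: θ'=1.6840 (R=0.6667) → pose (3.5184, -1.7521, 1.6840)
step 2: θ'=0.1840 (R=0.3333) → pose (3.2482, -2.1175, 0.1840)
step 3: θ'=-0.4410 (R=0.4000) → pose (3.0043, -2.0860, -0.4410)
step 4: θ'=-2.3160 (R=0.6667) → pose (2.7989, -1.0310, -2.3160)
step 5: θ'=-2.3160 (straight) → pose (4.4942, 0.8063, -2.3160)
step 6: θ'=-2.3160 (straight) → pose (5.0028, 1.3576, -2.3160)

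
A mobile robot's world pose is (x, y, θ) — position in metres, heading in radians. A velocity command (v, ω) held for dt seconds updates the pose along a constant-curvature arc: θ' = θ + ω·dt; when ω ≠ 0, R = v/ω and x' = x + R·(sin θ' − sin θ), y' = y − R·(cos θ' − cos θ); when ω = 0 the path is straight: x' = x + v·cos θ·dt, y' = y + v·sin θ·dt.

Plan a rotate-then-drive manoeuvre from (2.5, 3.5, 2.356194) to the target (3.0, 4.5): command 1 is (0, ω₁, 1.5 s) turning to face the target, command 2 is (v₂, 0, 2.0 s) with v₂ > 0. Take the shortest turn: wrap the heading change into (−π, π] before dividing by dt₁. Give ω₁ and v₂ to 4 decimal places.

heading to target = atan2(4.5−3.5, 3−2.5) = 1.1071
Δθ = wrap(1.1071 − 2.3562) = -1.2490; ω₁ = Δθ/dt₁ = -0.8327
distance = √((3−2.5)² + (4.5−3.5)²) = 1.1180; v₂ = distance/dt₂ = 0.5590

ω₁ = -0.8327, v₂ = 0.5590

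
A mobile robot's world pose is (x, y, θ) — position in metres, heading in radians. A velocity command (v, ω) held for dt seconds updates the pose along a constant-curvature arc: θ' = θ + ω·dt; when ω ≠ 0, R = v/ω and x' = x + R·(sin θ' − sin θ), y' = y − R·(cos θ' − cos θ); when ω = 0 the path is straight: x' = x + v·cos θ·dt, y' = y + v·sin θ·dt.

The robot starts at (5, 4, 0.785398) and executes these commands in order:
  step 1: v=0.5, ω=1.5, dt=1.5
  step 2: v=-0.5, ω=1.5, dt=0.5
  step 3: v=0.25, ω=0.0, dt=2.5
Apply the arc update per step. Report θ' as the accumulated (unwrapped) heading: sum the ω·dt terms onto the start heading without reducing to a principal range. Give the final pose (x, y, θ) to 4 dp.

(4.5352, 4.2569, 3.7854)

step 1: θ'=3.0354 (R=0.3333) → pose (4.7996, 4.5672, 3.0354)
step 2: θ'=3.7854 (R=-0.3333) → pose (5.0350, 4.6320, 3.7854)
step 3: θ'=3.7854 (straight) → pose (4.5352, 4.2569, 3.7854)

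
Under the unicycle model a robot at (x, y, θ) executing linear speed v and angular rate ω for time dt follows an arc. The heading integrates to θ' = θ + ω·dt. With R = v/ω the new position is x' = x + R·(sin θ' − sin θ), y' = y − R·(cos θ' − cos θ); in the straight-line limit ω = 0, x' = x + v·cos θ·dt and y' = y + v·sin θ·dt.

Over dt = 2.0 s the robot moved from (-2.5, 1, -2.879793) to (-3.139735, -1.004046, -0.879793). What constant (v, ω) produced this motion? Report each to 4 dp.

Δθ = -0.879793 − -2.879793 = 2.000000
ω = Δθ/dt = 2.000000/2.0 = 1.0000
R = −Δy/(cos θ' − cos θ) = 1.2500
v = R·ω = 1.2500·1.0000 = 1.2500

v = 1.2500, ω = 1.0000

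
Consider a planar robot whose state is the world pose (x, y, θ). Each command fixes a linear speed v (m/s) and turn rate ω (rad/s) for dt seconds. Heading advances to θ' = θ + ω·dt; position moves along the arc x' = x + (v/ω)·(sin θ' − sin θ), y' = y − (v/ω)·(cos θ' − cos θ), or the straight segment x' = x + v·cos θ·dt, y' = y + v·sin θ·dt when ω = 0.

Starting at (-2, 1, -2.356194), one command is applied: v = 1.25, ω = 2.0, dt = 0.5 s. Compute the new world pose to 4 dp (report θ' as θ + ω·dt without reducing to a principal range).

θ' = -2.3562 + 2.0·0.5 = -1.3562
R = v/ω = 1.25/2.0 = 0.6250
x' = -2 + 0.6250·(sin -1.3562 − sin -2.3562) = -2.1687
y' = 1 − 0.6250·(cos -1.3562 − cos -2.3562) = 0.4250

(-2.1687, 0.4250, -1.3562)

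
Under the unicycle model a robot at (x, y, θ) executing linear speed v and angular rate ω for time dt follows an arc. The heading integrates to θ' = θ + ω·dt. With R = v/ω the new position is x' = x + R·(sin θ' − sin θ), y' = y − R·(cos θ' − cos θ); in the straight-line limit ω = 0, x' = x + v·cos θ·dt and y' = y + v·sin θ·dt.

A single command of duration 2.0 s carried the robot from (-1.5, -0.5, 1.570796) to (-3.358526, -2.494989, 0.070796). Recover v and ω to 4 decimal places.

Δθ = 0.070796 − 1.570796 = -1.500000
ω = Δθ/dt = -1.500000/2.0 = -0.7500
R = −Δy/(cos θ' − cos θ) = 2.0000
v = R·ω = 2.0000·-0.7500 = -1.5000

v = -1.5000, ω = -0.7500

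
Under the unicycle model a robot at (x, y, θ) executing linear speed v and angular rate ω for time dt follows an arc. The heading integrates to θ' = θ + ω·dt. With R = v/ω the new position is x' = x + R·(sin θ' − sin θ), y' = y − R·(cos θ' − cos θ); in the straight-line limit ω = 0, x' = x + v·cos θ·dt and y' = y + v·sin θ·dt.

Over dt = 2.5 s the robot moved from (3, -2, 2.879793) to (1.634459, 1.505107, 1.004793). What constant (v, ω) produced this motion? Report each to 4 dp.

v = 1.7500, ω = -0.7500

Δθ = 1.004793 − 2.879793 = -1.875000
ω = Δθ/dt = -1.875000/2.5 = -0.7500
R = −Δy/(cos θ' − cos θ) = -2.3333
v = R·ω = -2.3333·-0.7500 = 1.7500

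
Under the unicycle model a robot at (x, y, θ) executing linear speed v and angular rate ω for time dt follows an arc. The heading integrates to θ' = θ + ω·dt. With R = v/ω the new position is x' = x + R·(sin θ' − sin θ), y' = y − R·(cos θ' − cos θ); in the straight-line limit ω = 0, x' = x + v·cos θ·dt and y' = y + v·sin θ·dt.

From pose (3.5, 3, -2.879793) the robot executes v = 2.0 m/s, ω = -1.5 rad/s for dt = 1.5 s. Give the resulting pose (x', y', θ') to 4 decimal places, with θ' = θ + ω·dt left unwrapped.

θ' = -2.8798 + -1.5·1.5 = -5.1298
R = v/ω = 2.0/-1.5 = -1.3333
x' = 3.5 + -1.3333·(sin -5.1298 − sin -2.8798) = 1.9360
y' = 3 − -1.3333·(cos -5.1298 − cos -2.8798) = 4.8284

(1.9360, 4.8284, -5.1298)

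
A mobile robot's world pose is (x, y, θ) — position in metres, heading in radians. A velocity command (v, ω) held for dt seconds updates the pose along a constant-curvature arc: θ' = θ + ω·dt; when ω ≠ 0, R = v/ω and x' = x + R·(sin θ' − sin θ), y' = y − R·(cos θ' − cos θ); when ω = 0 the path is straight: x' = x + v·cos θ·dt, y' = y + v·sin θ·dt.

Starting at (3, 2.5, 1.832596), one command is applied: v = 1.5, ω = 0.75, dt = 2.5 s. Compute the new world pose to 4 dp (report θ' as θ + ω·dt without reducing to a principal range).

(-0.0044, 3.6705, 3.7076)

θ' = 1.8326 + 0.75·2.5 = 3.7076
R = v/ω = 1.5/0.75 = 2.0000
x' = 3 + 2.0000·(sin 3.7076 − sin 1.8326) = -0.0044
y' = 2.5 − 2.0000·(cos 3.7076 − cos 1.8326) = 3.6705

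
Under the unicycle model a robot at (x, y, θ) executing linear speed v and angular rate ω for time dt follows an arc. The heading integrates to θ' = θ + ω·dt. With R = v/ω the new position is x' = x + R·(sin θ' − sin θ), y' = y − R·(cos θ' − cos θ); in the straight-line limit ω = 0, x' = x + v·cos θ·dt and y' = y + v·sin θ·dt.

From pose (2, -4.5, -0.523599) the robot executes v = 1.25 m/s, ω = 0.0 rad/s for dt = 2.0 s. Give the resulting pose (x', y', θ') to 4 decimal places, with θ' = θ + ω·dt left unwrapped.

θ' = -0.5236 + 0.0·2.0 = -0.5236
ω = 0 → straight: x' = 2 + 1.25·cos(-0.5236)·2.0 = 4.1651
y' = -4.5 + 1.25·sin(-0.5236)·2.0 = -5.7500

(4.1651, -5.7500, -0.5236)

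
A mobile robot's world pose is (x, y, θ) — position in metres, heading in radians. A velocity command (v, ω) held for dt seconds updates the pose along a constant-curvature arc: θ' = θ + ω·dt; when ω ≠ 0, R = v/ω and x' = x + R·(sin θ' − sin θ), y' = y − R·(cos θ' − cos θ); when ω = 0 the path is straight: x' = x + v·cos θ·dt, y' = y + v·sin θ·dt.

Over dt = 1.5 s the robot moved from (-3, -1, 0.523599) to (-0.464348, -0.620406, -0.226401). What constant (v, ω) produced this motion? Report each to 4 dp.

Δθ = -0.226401 − 0.523599 = -0.750000
ω = Δθ/dt = -0.750000/1.5 = -0.5000
R = Δx/(sin θ' − sin θ) = -3.5000
v = R·ω = -3.5000·-0.5000 = 1.7500

v = 1.7500, ω = -0.5000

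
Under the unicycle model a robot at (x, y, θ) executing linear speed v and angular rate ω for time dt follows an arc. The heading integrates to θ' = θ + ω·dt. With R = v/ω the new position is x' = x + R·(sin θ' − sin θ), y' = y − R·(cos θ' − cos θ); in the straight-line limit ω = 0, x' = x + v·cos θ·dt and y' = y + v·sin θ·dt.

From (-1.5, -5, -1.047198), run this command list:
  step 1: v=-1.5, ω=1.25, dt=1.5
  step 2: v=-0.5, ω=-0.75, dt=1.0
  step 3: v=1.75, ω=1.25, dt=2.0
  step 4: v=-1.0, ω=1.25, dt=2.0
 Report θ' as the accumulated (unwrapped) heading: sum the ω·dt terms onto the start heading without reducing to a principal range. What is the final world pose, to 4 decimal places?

(-2.0481, -1.4607, 5.0778)

step 1: θ'=0.8278 (R=-1.2000) → pose (-3.4230, -4.7882, 0.8278)
step 2: θ'=0.0778 (R=0.6667) → pose (-3.8621, -5.0019, 0.0778)
step 3: θ'=2.5778 (R=1.4000) → pose (-3.2228, -2.4228, 2.5778)
step 4: θ'=5.0778 (R=-0.8000) → pose (-2.0481, -1.4607, 5.0778)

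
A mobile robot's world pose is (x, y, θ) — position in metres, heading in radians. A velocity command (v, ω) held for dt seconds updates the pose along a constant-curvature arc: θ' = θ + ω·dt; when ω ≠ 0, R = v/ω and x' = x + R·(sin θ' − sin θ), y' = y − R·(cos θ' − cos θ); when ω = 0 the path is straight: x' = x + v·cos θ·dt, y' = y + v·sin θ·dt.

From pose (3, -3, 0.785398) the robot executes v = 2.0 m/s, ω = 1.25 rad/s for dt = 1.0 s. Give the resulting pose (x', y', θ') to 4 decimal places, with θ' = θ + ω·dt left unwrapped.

θ' = 0.7854 + 1.25·1.0 = 2.0354
R = v/ω = 2.0/1.25 = 1.6000
x' = 3 + 1.6000·(sin 2.0354 − sin 0.7854) = 3.2990
y' = -3 − 1.6000·(cos 2.0354 − cos 0.7854) = -1.1517

(3.2990, -1.1517, 2.0354)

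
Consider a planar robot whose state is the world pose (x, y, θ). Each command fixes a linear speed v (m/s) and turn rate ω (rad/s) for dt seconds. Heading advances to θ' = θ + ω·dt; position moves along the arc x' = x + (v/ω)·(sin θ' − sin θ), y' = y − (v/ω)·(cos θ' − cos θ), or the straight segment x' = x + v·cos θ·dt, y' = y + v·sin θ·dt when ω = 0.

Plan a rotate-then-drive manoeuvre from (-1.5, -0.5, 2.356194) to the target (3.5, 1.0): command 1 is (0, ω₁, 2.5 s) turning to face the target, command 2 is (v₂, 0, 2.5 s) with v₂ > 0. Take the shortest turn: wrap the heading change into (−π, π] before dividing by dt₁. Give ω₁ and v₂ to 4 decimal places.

heading to target = atan2(1−-0.5, 3.5−-1.5) = 0.2915
Δθ = wrap(0.2915 − 2.3562) = -2.0647; ω₁ = Δθ/dt₁ = -0.8259
distance = √((3.5−-1.5)² + (1−-0.5)²) = 5.2202; v₂ = distance/dt₂ = 2.0881

ω₁ = -0.8259, v₂ = 2.0881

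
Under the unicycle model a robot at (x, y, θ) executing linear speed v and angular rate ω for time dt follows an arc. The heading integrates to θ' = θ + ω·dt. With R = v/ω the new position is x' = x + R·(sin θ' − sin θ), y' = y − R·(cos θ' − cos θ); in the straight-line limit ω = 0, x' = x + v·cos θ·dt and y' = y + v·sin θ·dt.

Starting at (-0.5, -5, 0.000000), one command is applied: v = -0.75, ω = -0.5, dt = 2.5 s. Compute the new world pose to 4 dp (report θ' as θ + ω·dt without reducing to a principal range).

(-1.9235, -3.9730, -1.2500)

θ' = 0.0000 + -0.5·2.5 = -1.2500
R = v/ω = -0.75/-0.5 = 1.5000
x' = -0.5 + 1.5000·(sin -1.2500 − sin 0.0000) = -1.9235
y' = -5 − 1.5000·(cos -1.2500 − cos 0.0000) = -3.9730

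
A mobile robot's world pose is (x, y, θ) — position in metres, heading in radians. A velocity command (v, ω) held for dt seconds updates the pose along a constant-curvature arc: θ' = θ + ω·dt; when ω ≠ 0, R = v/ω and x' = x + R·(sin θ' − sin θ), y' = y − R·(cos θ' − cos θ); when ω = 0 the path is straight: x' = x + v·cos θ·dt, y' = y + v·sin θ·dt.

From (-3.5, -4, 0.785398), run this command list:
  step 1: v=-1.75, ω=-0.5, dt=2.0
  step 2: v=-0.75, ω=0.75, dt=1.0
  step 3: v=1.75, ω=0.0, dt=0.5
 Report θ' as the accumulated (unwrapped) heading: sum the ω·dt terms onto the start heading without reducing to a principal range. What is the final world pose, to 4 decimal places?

(-6.6908, -4.6154, 0.5354)

step 1: θ'=-0.2146 (R=3.5000) → pose (-6.7202, -4.9448, -0.2146)
step 2: θ'=0.5354 (R=-1.0000) → pose (-7.4434, -5.0618, 0.5354)
step 3: θ'=0.5354 (straight) → pose (-6.6908, -4.6154, 0.5354)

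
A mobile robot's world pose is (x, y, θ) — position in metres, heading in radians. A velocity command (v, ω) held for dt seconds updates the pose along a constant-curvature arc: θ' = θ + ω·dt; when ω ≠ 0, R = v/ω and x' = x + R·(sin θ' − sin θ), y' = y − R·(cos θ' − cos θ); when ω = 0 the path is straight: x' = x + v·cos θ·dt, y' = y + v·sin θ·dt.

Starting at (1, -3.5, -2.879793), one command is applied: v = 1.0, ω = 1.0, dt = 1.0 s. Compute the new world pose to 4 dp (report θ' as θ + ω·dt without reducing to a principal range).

(0.3062, -4.1618, -1.8798)

θ' = -2.8798 + 1.0·1.0 = -1.8798
R = v/ω = 1.0/1.0 = 1.0000
x' = 1 + 1.0000·(sin -1.8798 − sin -2.8798) = 0.3062
y' = -3.5 − 1.0000·(cos -1.8798 − cos -2.8798) = -4.1618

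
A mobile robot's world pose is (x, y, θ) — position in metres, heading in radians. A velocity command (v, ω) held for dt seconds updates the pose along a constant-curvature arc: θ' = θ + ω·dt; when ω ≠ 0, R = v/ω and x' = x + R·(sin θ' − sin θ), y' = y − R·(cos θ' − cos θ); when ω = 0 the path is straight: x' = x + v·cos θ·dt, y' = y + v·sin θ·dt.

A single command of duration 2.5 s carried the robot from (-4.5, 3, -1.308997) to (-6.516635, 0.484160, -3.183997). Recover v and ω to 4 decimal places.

Δθ = -3.183997 − -1.308997 = -1.875000
ω = Δθ/dt = -1.875000/2.5 = -0.7500
R = −Δy/(cos θ' − cos θ) = -2.0000
v = R·ω = -2.0000·-0.7500 = 1.5000

v = 1.5000, ω = -0.7500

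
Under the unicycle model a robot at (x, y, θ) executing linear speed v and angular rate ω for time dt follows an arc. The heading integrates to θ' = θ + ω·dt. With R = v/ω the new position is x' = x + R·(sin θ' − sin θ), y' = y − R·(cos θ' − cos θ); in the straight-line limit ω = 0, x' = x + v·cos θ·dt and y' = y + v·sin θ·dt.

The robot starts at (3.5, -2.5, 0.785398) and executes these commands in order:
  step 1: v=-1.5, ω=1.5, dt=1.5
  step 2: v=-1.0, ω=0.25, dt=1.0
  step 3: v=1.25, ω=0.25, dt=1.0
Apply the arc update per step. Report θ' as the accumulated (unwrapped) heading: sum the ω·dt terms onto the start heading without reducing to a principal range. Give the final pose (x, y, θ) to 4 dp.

(3.8964, -4.5138, 3.5354)

step 1: θ'=3.0354 (R=-1.0000) → pose (4.1011, -4.2015, 3.0354)
step 2: θ'=3.2854 (R=-4.0000) → pose (5.0983, -4.1827, 3.2854)
step 3: θ'=3.5354 (R=5.0000) → pose (3.8964, -4.5138, 3.5354)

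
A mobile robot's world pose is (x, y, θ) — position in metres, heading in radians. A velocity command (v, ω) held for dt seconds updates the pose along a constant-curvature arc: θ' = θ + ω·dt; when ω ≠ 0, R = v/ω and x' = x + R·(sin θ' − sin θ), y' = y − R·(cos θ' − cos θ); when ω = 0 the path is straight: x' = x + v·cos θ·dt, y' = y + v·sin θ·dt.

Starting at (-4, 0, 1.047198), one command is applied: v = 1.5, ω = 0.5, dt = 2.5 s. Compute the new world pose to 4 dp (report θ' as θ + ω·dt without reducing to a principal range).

θ' = 1.0472 + 0.5·2.5 = 2.2972
R = v/ω = 1.5/0.5 = 3.0000
x' = -4 + 3.0000·(sin 2.2972 − sin 1.0472) = -4.3554
y' = 0 − 3.0000·(cos 2.2972 − cos 1.0472) = 3.4926

(-4.3554, 3.4926, 2.2972)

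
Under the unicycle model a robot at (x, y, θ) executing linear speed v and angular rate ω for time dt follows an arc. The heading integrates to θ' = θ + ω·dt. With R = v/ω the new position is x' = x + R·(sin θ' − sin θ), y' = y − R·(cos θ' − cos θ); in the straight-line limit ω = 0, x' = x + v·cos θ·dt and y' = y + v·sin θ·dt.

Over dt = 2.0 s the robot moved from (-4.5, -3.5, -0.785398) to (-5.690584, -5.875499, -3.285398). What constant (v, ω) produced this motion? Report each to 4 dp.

Δθ = -3.285398 − -0.785398 = -2.500000
ω = Δθ/dt = -2.500000/2.0 = -1.2500
R = −Δy/(cos θ' − cos θ) = -1.4000
v = R·ω = -1.4000·-1.2500 = 1.7500

v = 1.7500, ω = -1.2500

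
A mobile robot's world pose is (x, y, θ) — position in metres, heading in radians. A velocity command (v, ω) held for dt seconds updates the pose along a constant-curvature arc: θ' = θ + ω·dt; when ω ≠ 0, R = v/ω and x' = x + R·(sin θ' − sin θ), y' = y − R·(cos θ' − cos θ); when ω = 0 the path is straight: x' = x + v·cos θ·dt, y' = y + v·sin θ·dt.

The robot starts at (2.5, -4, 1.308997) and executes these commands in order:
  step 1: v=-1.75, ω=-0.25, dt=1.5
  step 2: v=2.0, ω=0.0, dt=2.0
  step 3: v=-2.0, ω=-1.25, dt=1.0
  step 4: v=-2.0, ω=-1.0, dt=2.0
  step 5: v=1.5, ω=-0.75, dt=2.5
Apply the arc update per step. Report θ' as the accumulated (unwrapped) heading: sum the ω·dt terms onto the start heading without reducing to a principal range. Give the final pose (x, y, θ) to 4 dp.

(-2.0911, -0.0867, -4.1910)

step 1: θ'=0.9340 (R=7.0000) → pose (1.3665, -6.3506, 0.9340)
step 2: θ'=0.9340 (straight) → pose (3.7450, -3.1346, 0.9340)
step 3: θ'=-0.3160 (R=1.6000) → pose (1.9614, -3.7040, -0.3160)
step 4: θ'=-2.3160 (R=2.0000) → pose (1.1130, -0.4468, -2.3160)
step 5: θ'=-4.1910 (R=-2.0000) → pose (-2.0911, -0.0867, -4.1910)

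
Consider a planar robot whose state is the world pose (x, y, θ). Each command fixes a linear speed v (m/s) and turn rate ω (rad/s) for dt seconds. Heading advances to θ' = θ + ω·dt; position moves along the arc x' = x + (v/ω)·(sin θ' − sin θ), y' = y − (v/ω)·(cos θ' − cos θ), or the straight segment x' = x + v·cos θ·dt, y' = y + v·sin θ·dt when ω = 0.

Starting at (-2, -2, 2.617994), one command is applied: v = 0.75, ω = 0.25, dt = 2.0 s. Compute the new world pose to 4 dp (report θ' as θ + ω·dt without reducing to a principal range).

θ' = 2.6180 + 0.25·2.0 = 3.1180
R = v/ω = 0.75/0.25 = 3.0000
x' = -2 + 3.0000·(sin 3.1180 − sin 2.6180) = -3.4292
y' = -2 − 3.0000·(cos 3.1180 − cos 2.6180) = -1.5989

(-3.4292, -1.5989, 3.1180)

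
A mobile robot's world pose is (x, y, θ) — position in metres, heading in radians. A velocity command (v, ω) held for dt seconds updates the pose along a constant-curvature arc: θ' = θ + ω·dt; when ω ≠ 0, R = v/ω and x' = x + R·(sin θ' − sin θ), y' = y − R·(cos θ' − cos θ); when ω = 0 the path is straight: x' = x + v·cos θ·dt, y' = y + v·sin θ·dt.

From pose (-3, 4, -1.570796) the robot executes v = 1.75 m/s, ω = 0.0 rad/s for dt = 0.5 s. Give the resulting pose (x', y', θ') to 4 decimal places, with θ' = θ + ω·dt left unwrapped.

θ' = -1.5708 + 0.0·0.5 = -1.5708
ω = 0 → straight: x' = -3 + 1.75·cos(-1.5708)·0.5 = -3.0000
y' = 4 + 1.75·sin(-1.5708)·0.5 = 3.1250

(-3.0000, 3.1250, -1.5708)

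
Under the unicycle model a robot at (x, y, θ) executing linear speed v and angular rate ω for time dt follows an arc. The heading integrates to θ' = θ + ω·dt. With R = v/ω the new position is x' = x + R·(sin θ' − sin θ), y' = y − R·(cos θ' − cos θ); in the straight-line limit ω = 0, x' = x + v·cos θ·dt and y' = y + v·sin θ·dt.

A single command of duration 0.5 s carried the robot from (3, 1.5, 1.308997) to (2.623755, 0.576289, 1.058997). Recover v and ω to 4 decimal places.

v = -2.0000, ω = -0.5000

Δθ = 1.058997 − 1.308997 = -0.250000
ω = Δθ/dt = -0.250000/0.5 = -0.5000
R = −Δy/(cos θ' − cos θ) = 4.0000
v = R·ω = 4.0000·-0.5000 = -2.0000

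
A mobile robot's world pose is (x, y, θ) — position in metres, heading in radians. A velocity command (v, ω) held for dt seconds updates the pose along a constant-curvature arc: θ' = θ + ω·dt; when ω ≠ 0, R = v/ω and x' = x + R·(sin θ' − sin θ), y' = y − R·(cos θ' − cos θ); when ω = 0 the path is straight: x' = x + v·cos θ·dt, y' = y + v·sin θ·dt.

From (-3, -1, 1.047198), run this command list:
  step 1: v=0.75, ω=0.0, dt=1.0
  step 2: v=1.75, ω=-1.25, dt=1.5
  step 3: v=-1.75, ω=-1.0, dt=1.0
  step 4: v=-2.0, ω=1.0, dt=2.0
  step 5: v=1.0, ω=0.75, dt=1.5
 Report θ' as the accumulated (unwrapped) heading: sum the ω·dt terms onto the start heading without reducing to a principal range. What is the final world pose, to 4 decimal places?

(-2.0070, 4.9575, 1.2972)

step 1: θ'=1.0472 (straight) → pose (-2.6250, -0.3505, 1.0472)
step 2: θ'=-0.8278 (R=-1.4000) → pose (-0.3815, -0.1034, -0.8278)
step 3: θ'=-1.8278 (R=1.7500) → pose (-0.7853, 1.5253, -1.8278)
step 4: θ'=0.1722 (R=-2.0000) → pose (-3.0623, 4.0041, 0.1722)
step 5: θ'=1.2972 (R=1.3333) → pose (-2.0070, 4.9575, 1.2972)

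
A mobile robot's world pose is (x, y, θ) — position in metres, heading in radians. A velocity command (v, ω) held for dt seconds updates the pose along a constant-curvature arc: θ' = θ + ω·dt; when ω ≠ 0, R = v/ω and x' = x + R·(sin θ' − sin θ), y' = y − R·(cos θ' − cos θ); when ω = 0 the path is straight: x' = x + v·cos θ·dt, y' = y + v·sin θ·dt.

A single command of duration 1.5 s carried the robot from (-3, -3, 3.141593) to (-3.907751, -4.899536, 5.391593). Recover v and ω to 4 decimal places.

Δθ = 5.391593 − 3.141593 = 2.250000
ω = Δθ/dt = 2.250000/1.5 = 1.5000
R = −Δy/(cos θ' − cos θ) = 1.1667
v = R·ω = 1.1667·1.5000 = 1.7500

v = 1.7500, ω = 1.5000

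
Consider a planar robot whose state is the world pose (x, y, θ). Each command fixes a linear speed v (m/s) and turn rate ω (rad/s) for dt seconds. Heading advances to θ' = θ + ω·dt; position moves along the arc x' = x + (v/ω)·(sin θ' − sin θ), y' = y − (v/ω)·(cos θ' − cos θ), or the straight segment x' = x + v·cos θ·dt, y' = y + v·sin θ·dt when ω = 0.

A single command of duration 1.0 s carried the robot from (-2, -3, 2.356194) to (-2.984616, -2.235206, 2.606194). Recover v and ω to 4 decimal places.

Δθ = 2.606194 − 2.356194 = 0.250000
ω = Δθ/dt = 0.250000/1.0 = 0.2500
R = Δx/(sin θ' − sin θ) = 5.0000
v = R·ω = 5.0000·0.2500 = 1.2500

v = 1.2500, ω = 0.2500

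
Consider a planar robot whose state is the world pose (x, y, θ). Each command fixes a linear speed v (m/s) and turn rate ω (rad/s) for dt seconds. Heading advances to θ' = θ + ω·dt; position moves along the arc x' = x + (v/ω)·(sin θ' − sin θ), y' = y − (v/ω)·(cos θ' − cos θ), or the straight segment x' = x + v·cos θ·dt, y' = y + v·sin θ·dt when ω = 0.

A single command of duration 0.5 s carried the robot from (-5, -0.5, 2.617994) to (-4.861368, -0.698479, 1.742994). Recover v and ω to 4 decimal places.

Δθ = 1.742994 − 2.617994 = -0.875000
ω = Δθ/dt = -0.875000/0.5 = -1.7500
R = −Δy/(cos θ' − cos θ) = 0.2857
v = R·ω = 0.2857·-1.7500 = -0.5000

v = -0.5000, ω = -1.7500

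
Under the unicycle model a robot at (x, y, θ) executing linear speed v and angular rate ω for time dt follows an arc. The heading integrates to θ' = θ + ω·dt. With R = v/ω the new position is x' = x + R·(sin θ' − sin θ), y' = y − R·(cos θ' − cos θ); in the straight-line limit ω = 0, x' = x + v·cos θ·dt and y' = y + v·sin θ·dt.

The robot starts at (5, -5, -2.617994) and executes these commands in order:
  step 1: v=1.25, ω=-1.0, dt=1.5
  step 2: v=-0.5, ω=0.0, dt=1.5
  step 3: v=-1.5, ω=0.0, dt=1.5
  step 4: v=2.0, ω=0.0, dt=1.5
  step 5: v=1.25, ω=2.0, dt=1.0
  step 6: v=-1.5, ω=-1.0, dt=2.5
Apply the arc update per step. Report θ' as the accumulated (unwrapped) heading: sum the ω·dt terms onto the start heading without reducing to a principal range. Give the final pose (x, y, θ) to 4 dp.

step 1: θ'=-4.1180 (R=-1.2500) → pose (3.3394, -4.6175, -4.1180)
step 2: θ'=-4.1180 (straight) → pose (3.7594, -5.2388, -4.1180)
step 3: θ'=-4.1180 (straight) → pose (5.0194, -7.1029, -4.1180)
step 4: θ'=-4.1180 (straight) → pose (3.3394, -4.6175, -4.1180)
step 5: θ'=-2.1180 (R=0.6250) → pose (2.2878, -4.6423, -2.1180)
step 6: θ'=-4.6180 (R=1.5000) → pose (5.0621, -5.2814, -4.6180)

(5.0621, -5.2814, -4.6180)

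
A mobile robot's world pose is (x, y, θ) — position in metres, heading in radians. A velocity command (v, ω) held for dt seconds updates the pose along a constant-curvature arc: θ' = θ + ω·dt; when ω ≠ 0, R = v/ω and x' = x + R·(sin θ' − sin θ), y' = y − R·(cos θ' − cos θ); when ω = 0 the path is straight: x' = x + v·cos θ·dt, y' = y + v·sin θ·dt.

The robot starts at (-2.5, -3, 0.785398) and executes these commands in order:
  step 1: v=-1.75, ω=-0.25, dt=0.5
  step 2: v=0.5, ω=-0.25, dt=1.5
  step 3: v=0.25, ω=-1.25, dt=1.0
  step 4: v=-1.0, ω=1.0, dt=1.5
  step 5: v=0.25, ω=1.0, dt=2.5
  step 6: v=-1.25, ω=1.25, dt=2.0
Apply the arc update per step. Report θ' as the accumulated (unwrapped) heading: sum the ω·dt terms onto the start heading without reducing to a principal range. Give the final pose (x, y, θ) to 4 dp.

step 1: θ'=0.6604 (R=7.0000) → pose (-3.1557, -3.5785, 0.6604)
step 2: θ'=0.2854 (R=-2.0000) → pose (-2.4919, -3.2389, 0.2854)
step 3: θ'=-0.9646 (R=-0.2000) → pose (-2.2713, -3.3168, -0.9646)
step 4: θ'=0.5354 (R=-1.0000) → pose (-3.6033, -3.0265, 0.5354)
step 5: θ'=3.0354 (R=0.2500) → pose (-3.7043, -2.5629, 3.0354)
step 6: θ'=5.5354 (R=-1.0000) → pose (-2.9183, -0.8354, 5.5354)

(-2.9183, -0.8354, 5.5354)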